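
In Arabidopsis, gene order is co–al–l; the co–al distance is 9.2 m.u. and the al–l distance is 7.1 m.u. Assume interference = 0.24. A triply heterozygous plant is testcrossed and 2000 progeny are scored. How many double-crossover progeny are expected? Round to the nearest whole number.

10

Map distances give recombination frequencies of 0.092 and 0.071 for the two intervals.
With interference 0.24 (so coincidence = 0.76), expected double-crossover frequency = 0.092 × 0.071 × 0.76 = 0.00496.
Expected number = 0.00496 × 2000 = 9.93 ≈ 10.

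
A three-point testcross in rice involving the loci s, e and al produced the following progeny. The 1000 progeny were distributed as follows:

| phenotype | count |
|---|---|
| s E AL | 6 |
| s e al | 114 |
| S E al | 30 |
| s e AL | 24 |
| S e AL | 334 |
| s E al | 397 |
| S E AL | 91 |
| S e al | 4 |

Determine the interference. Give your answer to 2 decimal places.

0.27

The two most frequent reciprocal classes, S e AL and s E al, are the parental types, so the F1 was S e AL / s E al.
The two rarest classes, S e al and s E AL, are the double crossovers. Comparing them with the parentals, only the al allele has switched, so al is the middle locus and the order is e – al – s.
e–al: (205 + 10)/1000 = 0.2150; al–s: (54 + 10)/1000 = 0.0640.
Expected DCO frequency = 0.2150 × 0.0640 ≈ 0.01376; observed = 10/1000 ≈ 0.01000.
Coefficient of coincidence = 0.01000/0.01376 ≈ 0.73; interference = 1 − 0.73 = 0.27.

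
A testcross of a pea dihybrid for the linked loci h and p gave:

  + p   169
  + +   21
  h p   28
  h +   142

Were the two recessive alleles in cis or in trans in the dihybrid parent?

The two most frequent classes are + p (169) and h + (142); these are the parental (non-recombinant) types.
So the F1 carried + p on one chromosome and h + on the other — the recessive alleles are on opposite chromosomes (trans / repulsion).

trans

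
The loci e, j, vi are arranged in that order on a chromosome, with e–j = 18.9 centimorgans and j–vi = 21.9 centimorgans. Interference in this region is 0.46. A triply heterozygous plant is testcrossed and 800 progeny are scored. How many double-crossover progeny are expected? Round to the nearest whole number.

18

Map distances give recombination frequencies of 0.189 and 0.219 for the two intervals.
With interference 0.46 (so coincidence = 0.54), expected double-crossover frequency = 0.189 × 0.219 × 0.54 = 0.02235.
Expected number = 0.02235 × 800 = 17.88 ≈ 18.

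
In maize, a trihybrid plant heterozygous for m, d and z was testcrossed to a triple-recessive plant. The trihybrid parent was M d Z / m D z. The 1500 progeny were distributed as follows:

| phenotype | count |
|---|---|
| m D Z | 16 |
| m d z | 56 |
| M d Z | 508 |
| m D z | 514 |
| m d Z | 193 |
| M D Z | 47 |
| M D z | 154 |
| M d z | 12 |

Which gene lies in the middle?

z

The two rarest classes, M d z and m D Z, are the double crossovers. Comparing them with the parentals, only the z allele has switched, so z is the middle locus and the order is m – z – d.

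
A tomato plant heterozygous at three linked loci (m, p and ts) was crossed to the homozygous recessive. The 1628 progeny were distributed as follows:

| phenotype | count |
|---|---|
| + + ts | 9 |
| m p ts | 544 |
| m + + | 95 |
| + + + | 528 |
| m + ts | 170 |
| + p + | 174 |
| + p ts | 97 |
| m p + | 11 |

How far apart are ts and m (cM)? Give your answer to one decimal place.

13.0 cM

The two most frequent reciprocal classes, + + + and m p ts, are the parental types, so the F1 was + + + / m p ts.
The two rarest classes, + + ts and m p +, are the double crossovers. Comparing them with the parentals, only the ts allele has switched, so ts is the middle locus and the order is m – ts – p.
Crossovers in the m–ts interval produce the single-crossover classes m + + and + p ts (95 + 97 = 192) plus the double crossovers (20).
RF(m–ts) = (192 + 20) / 1628 = 212/1628 = 0.1302 → 13.0 cM.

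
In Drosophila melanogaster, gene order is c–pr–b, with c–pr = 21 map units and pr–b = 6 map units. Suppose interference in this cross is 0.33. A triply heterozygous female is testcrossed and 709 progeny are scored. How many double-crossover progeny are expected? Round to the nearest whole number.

Map distances give recombination frequencies of 0.210 and 0.060 for the two intervals.
With interference 0.33 (so coincidence = 0.67), expected double-crossover frequency = 0.210 × 0.060 × 0.67 = 0.00844.
Expected number = 0.00844 × 709 = 5.99 ≈ 6.

6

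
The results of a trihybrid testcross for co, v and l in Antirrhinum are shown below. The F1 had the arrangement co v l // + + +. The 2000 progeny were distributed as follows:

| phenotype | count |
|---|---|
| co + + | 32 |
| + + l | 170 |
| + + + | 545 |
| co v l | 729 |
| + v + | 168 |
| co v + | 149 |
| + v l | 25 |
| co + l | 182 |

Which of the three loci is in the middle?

co

The two rarest classes, + v l and co + +, are the double crossovers. Comparing them with the parentals, only the co allele has switched, so co is the middle locus and the order is l – co – v.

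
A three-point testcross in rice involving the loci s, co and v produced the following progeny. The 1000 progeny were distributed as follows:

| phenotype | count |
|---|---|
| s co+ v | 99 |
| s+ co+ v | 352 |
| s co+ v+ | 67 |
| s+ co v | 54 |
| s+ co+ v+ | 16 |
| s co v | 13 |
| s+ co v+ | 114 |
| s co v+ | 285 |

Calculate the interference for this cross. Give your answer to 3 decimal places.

0.201

The two most frequent reciprocal classes, s+ co+ v and s co v+, are the parental types, so the F1 was s+ co+ v / s co v+.
The two rarest classes, s+ co+ v+ and s co v, are the double crossovers. Comparing them with the parentals, only the v allele has switched, so v is the middle locus and the order is co – v – s.
co–v: (121 + 29)/1000 = 0.1500; v–s: (213 + 29)/1000 = 0.2420.
Expected DCO frequency = 0.1500 × 0.2420 ≈ 0.03630; observed = 29/1000 ≈ 0.02900.
Coefficient of coincidence = 0.02900/0.03630 ≈ 0.799; interference = 1 − 0.799 = 0.201.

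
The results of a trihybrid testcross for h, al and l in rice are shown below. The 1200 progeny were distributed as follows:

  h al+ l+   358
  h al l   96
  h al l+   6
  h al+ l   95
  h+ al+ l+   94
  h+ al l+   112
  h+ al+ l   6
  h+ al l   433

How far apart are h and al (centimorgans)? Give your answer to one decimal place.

16.8 centimorgans

The two most frequent reciprocal classes, h al+ l+ and h+ al l, are the parental types, so the F1 was h al+ l+ / h+ al l.
The two rarest classes, h al l+ and h+ al+ l, are the double crossovers. Comparing them with the parentals, only the al allele has switched, so al is the middle locus and the order is l – al – h.
Crossovers in the al–h interval produce the single-crossover classes h+ al+ l+ and h al l (94 + 96 = 190) plus the double crossovers (12).
RF(al–h) = (190 + 12) / 1200 = 202/1200 = 0.1683 → 16.8 centimorgans.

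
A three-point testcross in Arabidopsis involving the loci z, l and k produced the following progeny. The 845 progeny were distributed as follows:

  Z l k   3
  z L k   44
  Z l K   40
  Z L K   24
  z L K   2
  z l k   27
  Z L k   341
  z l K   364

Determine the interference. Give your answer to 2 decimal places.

The two most frequent reciprocal classes, Z L k and z l K, are the parental types, so the F1 was Z L k / z l K.
The two rarest classes, Z l k and z L K, are the double crossovers. Comparing them with the parentals, only the l allele has switched, so l is the middle locus and the order is z – l – k.
z–l: (84 + 5)/845 = 0.1053; l–k: (51 + 5)/845 = 0.0663.
Expected DCO frequency = 0.1053 × 0.0663 ≈ 0.00698; observed = 5/845 ≈ 0.00592.
Coefficient of coincidence = 0.00592/0.00698 ≈ 0.85; interference = 1 − 0.85 = 0.15.

0.15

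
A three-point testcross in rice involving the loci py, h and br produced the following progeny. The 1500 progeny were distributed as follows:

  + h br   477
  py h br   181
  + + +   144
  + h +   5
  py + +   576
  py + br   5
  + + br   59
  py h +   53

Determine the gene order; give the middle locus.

The two most frequent reciprocal classes, + h br and py + +, are the parental types, so the F1 was + h br / py + +.
The two rarest classes, + h + and py + br, are the double crossovers. Comparing them with the parentals, only the br allele has switched, so br is the middle locus and the order is py – br – h.

br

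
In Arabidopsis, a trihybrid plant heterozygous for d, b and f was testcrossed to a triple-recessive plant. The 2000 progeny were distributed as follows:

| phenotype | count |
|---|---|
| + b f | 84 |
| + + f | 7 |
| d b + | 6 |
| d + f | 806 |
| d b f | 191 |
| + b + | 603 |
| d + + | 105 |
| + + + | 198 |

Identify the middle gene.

d

The two most frequent reciprocal classes, + b + and d + f, are the parental types, so the F1 was + b + / d + f.
The two rarest classes, d b + and + + f, are the double crossovers. Comparing them with the parentals, only the d allele has switched, so d is the middle locus and the order is f – d – b.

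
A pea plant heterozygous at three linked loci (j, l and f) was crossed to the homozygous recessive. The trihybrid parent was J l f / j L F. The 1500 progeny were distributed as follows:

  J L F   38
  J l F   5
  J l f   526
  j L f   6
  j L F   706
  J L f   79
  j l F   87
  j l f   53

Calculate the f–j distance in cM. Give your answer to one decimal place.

The two rarest classes, J l F and j L f, are the double crossovers. Comparing them with the parentals, only the f allele has switched, so f is the middle locus and the order is l – f – j.
Crossovers in the f–j interval produce the single-crossover classes j l f and J L F (53 + 38 = 91) plus the double crossovers (11).
RF(f–j) = (91 + 11) / 1500 = 102/1500 = 0.0680 → 6.8 cM.

6.8 cM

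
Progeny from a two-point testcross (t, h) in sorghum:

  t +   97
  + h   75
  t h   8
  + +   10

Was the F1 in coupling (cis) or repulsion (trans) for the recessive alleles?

The two most frequent classes are + h (75) and t + (97); these are the parental (non-recombinant) types.
So the F1 carried + h on one chromosome and t + on the other — the recessive alleles are on opposite chromosomes (trans / repulsion).

trans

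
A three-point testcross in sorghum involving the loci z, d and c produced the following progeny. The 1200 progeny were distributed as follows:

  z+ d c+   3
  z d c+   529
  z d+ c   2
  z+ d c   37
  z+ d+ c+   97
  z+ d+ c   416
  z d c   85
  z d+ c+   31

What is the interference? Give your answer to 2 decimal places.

0.56

The two most frequent reciprocal classes, z+ d+ c and z d c+, are the parental types, so the F1 was z+ d+ c / z d c+.
The two rarest classes, z d+ c and z+ d c+, are the double crossovers. Comparing them with the parentals, only the z allele has switched, so z is the middle locus and the order is d – z – c.
d–z: (68 + 5)/1200 = 0.0608; z–c: (182 + 5)/1200 = 0.1558.
Expected DCO frequency = 0.0608 × 0.1558 ≈ 0.00947; observed = 5/1200 ≈ 0.00417.
Coefficient of coincidence = 0.00417/0.00947 ≈ 0.44; interference = 1 − 0.44 = 0.56.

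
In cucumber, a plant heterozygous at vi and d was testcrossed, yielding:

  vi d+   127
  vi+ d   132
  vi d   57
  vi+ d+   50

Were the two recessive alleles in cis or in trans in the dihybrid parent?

The two most frequent classes are vi+ d (132) and vi d+ (127); these are the parental (non-recombinant) types.
So the F1 carried vi+ d on one chromosome and vi d+ on the other — the recessive alleles are on opposite chromosomes (trans / repulsion).

trans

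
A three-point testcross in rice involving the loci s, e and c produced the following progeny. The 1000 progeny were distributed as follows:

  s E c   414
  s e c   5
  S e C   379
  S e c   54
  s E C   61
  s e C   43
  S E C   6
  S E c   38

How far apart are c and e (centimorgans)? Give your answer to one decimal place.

The two most frequent reciprocal classes, s E c and S e C, are the parental types, so the F1 was s E c / S e C.
The two rarest classes, s e c and S E C, are the double crossovers. Comparing them with the parentals, only the e allele has switched, so e is the middle locus and the order is c – e – s.
Crossovers in the c–e interval produce the single-crossover classes s E C and S e c (61 + 54 = 115) plus the double crossovers (11).
RF(c–e) = (115 + 11) / 1000 = 126/1000 = 0.1260 → 12.6 centimorgans.

12.6 centimorgans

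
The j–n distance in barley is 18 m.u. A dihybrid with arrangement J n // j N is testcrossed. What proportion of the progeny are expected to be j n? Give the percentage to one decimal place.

9.0%

A map distance of 18 m.u. corresponds to a recombination frequency of 0.180.
The F1 is J n / j N, so j n is a recombinant gamete class with expected frequency r/2 = 0.180/2 = 0.0900.
That is 0.0900 = 9.0% of the progeny.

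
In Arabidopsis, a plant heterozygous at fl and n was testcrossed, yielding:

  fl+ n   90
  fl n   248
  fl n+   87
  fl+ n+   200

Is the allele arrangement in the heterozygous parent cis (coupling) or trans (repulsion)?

The two most frequent classes are fl+ n+ (200) and fl n (248); these are the parental (non-recombinant) types.
So the F1 carried fl+ n+ on one chromosome and fl n on the other — the recessive alleles are on the same chromosome (cis / coupling).

cis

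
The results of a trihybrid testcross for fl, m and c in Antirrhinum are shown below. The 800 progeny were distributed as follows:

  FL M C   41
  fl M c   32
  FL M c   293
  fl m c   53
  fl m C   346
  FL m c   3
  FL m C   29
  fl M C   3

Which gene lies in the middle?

The two most frequent reciprocal classes, FL M c and fl m C, are the parental types, so the F1 was FL M c / fl m C.
The two rarest classes, FL m c and fl M C, are the double crossovers. Comparing them with the parentals, only the m allele has switched, so m is the middle locus and the order is fl – m – c.

m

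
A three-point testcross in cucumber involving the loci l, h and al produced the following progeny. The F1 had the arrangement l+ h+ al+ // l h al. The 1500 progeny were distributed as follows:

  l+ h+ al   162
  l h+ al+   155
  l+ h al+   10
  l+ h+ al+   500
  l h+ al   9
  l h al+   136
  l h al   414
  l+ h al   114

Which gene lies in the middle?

The two rarest classes, l+ h al+ and l h+ al, are the double crossovers. Comparing them with the parentals, only the h allele has switched, so h is the middle locus and the order is l – h – al.

h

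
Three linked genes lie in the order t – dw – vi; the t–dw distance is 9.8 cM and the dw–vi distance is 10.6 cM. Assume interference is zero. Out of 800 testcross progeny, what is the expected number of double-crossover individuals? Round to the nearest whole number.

8

Map distances give recombination frequencies of 0.098 and 0.106 for the two intervals.
With no interference, expected double-crossover frequency = 0.098 × 0.106 = 0.01039.
Expected number = 0.01039 × 800 = 8.31 ≈ 8.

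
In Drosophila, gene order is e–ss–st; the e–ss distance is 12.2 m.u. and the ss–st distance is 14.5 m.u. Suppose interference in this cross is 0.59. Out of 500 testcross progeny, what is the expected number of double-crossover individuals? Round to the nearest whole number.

Map distances give recombination frequencies of 0.122 and 0.145 for the two intervals.
With interference 0.59 (so coincidence = 0.41), expected double-crossover frequency = 0.122 × 0.145 × 0.41 = 0.00725.
Expected number = 0.00725 × 500 = 3.63 ≈ 4.

4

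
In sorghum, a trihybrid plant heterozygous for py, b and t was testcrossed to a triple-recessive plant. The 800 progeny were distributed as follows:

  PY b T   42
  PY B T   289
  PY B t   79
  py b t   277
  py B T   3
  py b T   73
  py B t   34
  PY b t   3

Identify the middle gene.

The two most frequent reciprocal classes, py b t and PY B T, are the parental types, so the F1 was py b t / PY B T.
The two rarest classes, PY b t and py B T, are the double crossovers. Comparing them with the parentals, only the py allele has switched, so py is the middle locus and the order is t – py – b.

py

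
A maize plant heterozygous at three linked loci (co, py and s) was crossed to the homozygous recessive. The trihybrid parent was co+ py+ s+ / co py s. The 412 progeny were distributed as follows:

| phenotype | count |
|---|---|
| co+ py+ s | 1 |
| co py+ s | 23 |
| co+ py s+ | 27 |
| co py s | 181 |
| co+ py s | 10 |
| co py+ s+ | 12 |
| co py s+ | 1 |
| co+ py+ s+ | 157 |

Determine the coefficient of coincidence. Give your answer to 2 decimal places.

The two rarest classes, co+ py+ s and co py s+, are the double crossovers. Comparing them with the parentals, only the s allele has switched, so s is the middle locus and the order is co – s – py.
co–s: (22 + 2)/412 = 0.0583; s–py: (50 + 2)/412 = 0.1262.
Expected DCO frequency = 0.0583 × 0.1262 ≈ 0.00736; observed = 2/412 ≈ 0.00485.
Coefficient of coincidence = 0.00485/0.00736 ≈ 0.66.

0.66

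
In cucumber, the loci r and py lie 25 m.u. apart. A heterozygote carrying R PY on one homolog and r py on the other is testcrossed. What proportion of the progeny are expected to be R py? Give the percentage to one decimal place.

12.5%

A map distance of 25 m.u. corresponds to a recombination frequency of 0.250.
The F1 is R PY / r py, so R py is a recombinant gamete class with expected frequency r/2 = 0.250/2 = 0.1250.
That is 0.1250 = 12.5% of the progeny.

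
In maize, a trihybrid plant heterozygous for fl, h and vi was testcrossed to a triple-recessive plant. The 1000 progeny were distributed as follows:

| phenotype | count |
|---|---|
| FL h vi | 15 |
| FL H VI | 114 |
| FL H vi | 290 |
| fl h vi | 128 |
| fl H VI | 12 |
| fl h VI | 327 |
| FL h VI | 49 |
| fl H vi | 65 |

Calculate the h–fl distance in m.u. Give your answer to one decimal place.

The two most frequent reciprocal classes, fl h VI and FL H vi, are the parental types, so the F1 was fl h VI / FL H vi.
The two rarest classes, fl H VI and FL h vi, are the double crossovers. Comparing them with the parentals, only the h allele has switched, so h is the middle locus and the order is vi – h – fl.
Crossovers in the h–fl interval produce the single-crossover classes FL h VI and fl H vi (49 + 65 = 114) plus the double crossovers (27).
RF(h–fl) = (114 + 27) / 1000 = 141/1000 = 0.1410 → 14.1 m.u.

14.1 m.u.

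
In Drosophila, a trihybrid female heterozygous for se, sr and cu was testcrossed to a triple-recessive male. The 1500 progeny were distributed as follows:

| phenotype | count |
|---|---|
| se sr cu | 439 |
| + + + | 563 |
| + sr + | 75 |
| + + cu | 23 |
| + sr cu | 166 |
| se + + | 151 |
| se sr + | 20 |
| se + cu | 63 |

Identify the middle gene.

The two most frequent reciprocal classes, + + + and se sr cu, are the parental types, so the F1 was + + + / se sr cu.
The two rarest classes, + + cu and se sr +, are the double crossovers. Comparing them with the parentals, only the cu allele has switched, so cu is the middle locus and the order is se – cu – sr.

cu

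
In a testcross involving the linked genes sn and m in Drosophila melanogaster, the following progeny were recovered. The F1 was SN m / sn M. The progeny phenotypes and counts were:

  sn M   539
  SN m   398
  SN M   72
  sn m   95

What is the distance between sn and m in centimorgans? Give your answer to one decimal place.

15.1 centimorgans

The recombinant classes are SN M and sn m: 72 + 95 = 167.
Recombination frequency = 167/1104 = 0.1513 ≈ 15.1%, i.e. 15.1 centimorgans.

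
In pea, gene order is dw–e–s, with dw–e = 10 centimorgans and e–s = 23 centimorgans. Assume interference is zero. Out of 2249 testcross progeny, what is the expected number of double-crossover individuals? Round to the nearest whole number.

Map distances give recombination frequencies of 0.100 and 0.230 for the two intervals.
With no interference, expected double-crossover frequency = 0.100 × 0.230 = 0.02300.
Expected number = 0.02300 × 2249 = 51.73 ≈ 52.

52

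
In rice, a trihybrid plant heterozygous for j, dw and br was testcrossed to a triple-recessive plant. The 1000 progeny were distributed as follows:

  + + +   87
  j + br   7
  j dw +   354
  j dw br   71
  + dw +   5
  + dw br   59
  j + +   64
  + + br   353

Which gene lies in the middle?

The two most frequent reciprocal classes, j dw + and + + br, are the parental types, so the F1 was j dw + / + + br.
The two rarest classes, + dw + and j + br, are the double crossovers. Comparing them with the parentals, only the j allele has switched, so j is the middle locus and the order is dw – j – br.

j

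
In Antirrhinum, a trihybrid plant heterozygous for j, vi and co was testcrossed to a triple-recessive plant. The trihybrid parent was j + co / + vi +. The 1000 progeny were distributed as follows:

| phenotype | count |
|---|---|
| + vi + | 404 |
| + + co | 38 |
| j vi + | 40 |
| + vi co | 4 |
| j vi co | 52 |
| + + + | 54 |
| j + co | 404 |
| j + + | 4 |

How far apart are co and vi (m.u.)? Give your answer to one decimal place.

11.4 m.u.

The two rarest classes, j + + and + vi co, are the double crossovers. Comparing them with the parentals, only the co allele has switched, so co is the middle locus and the order is j – co – vi.
Crossovers in the co–vi interval produce the single-crossover classes j vi co and + + + (52 + 54 = 106) plus the double crossovers (8).
RF(co–vi) = (106 + 8) / 1000 = 114/1000 = 0.1140 → 11.4 m.u.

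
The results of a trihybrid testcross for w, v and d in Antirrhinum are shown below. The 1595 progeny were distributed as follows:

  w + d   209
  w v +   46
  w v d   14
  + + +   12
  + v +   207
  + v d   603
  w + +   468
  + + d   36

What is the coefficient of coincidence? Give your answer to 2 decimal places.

0.87

The two most frequent reciprocal classes, w + + and + v d, are the parental types, so the F1 was w + + / + v d.
The two rarest classes, + + + and w v d, are the double crossovers. Comparing them with the parentals, only the w allele has switched, so w is the middle locus and the order is v – w – d.
v–w: (82 + 26)/1595 = 0.0677; w–d: (416 + 26)/1595 = 0.2771.
Expected DCO frequency = 0.0677 × 0.2771 ≈ 0.01876; observed = 26/1595 ≈ 0.01630.
Coefficient of coincidence = 0.01630/0.01876 ≈ 0.87.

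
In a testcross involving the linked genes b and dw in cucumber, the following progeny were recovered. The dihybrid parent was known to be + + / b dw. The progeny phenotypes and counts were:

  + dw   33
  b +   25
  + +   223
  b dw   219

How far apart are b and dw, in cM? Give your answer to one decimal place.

The recombinant classes are + dw and b +: 33 + 25 = 58.
Recombination frequency = 58/500 = 0.1160 ≈ 11.6%, i.e. 11.6 cM.

11.6 cM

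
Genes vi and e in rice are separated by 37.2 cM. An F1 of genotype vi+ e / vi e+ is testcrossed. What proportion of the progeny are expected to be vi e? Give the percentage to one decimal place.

A map distance of 37.2 cM corresponds to a recombination frequency of 0.372.
The F1 is vi+ e / vi e+, so vi e is a recombinant gamete class with expected frequency r/2 = 0.372/2 = 0.1860.
That is 0.1860 = 18.6% of the progeny.

18.6%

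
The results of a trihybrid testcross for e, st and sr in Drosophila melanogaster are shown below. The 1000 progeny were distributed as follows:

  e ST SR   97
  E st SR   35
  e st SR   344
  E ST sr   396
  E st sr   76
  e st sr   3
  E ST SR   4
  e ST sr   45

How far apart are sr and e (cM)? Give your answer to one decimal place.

The two most frequent reciprocal classes, E ST sr and e st SR, are the parental types, so the F1 was E ST sr / e st SR.
The two rarest classes, E ST SR and e st sr, are the double crossovers. Comparing them with the parentals, only the sr allele has switched, so sr is the middle locus and the order is st – sr – e.
Crossovers in the sr–e interval produce the single-crossover classes e ST sr and E st SR (45 + 35 = 80) plus the double crossovers (7).
RF(sr–e) = (80 + 7) / 1000 = 87/1000 = 0.0870 → 8.7 cM.

8.7 cM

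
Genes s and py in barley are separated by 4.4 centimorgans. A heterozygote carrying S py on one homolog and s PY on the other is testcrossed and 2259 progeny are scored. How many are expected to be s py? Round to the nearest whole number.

A map distance of 4.4 centimorgans corresponds to a recombination frequency of 0.044.
The F1 is S py / s PY, so s py is a recombinant gamete class with expected frequency r/2 = 0.044/2 = 0.0220.
Expected number = 0.0220 × 2259 = 49.70 ≈ 50.

50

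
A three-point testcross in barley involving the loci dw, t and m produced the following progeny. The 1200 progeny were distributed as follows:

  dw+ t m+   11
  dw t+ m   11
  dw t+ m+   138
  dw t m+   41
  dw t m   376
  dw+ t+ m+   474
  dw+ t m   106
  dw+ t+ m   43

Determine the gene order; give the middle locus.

The two most frequent reciprocal classes, dw t m and dw+ t+ m+, are the parental types, so the F1 was dw t m / dw+ t+ m+.
The two rarest classes, dw t+ m and dw+ t m+, are the double crossovers. Comparing them with the parentals, only the t allele has switched, so t is the middle locus and the order is dw – t – m.

t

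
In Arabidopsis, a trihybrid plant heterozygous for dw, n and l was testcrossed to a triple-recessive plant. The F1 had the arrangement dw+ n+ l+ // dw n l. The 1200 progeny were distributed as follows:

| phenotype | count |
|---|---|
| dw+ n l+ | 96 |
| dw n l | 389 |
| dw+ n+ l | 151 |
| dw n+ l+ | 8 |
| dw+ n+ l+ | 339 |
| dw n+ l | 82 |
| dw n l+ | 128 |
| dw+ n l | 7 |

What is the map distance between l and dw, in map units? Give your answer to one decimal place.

The two rarest classes, dw n+ l+ and dw+ n l, are the double crossovers. Comparing them with the parentals, only the dw allele has switched, so dw is the middle locus and the order is l – dw – n.
Crossovers in the l–dw interval produce the single-crossover classes dw+ n+ l and dw n l+ (151 + 128 = 279) plus the double crossovers (15).
RF(l–dw) = (279 + 15) / 1200 = 294/1200 = 0.2450 → 24.5 map units.

24.5 map units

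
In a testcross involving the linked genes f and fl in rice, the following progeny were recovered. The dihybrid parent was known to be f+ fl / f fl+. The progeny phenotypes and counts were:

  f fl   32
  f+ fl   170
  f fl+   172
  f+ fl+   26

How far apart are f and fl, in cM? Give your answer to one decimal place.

14.5 cM

The recombinant classes are f+ fl+ and f fl: 26 + 32 = 58.
Recombination frequency = 58/400 = 0.1450 ≈ 14.5%, i.e. 14.5 cM.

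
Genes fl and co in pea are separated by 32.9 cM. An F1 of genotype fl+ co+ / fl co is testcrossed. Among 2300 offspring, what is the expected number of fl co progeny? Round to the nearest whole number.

772

A map distance of 32.9 cM corresponds to a recombination frequency of 0.329.
The F1 is fl+ co+ / fl co, so fl co is a parental gamete class with expected frequency (1 − r)/2 = 0.671/2 = 0.3355.
Expected number = 0.3355 × 2300 = 771.65 ≈ 772.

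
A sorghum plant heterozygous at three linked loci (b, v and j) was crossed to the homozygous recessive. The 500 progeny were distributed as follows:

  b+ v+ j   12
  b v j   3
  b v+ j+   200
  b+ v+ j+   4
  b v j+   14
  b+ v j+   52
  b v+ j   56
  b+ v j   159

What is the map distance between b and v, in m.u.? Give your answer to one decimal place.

The two most frequent reciprocal classes, b v+ j+ and b+ v j, are the parental types, so the F1 was b v+ j+ / b+ v j.
The two rarest classes, b+ v+ j+ and b v j, are the double crossovers. Comparing them with the parentals, only the b allele has switched, so b is the middle locus and the order is j – b – v.
Crossovers in the b–v interval produce the single-crossover classes b v j+ and b+ v+ j (14 + 12 = 26) plus the double crossovers (7).
RF(b–v) = (26 + 7) / 500 = 33/500 = 0.0660 → 6.6 m.u.

6.6 m.u.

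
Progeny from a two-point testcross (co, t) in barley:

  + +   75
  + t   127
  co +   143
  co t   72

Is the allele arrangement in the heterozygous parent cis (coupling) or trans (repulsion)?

The two most frequent classes are + t (127) and co + (143); these are the parental (non-recombinant) types.
So the F1 carried + t on one chromosome and co + on the other — the recessive alleles are on opposite chromosomes (trans / repulsion).

trans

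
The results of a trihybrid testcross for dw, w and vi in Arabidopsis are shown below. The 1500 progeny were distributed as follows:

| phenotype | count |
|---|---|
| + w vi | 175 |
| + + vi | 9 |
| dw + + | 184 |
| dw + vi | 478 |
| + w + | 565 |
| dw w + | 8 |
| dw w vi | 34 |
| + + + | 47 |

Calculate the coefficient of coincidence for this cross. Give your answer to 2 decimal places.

0.69

The two most frequent reciprocal classes, + w + and dw + vi, are the parental types, so the F1 was + w + / dw + vi.
The two rarest classes, dw w + and + + vi, are the double crossovers. Comparing them with the parentals, only the dw allele has switched, so dw is the middle locus and the order is vi – dw – w.
vi–dw: (359 + 17)/1500 = 0.2507; dw–w: (81 + 17)/1500 = 0.0653.
Expected DCO frequency = 0.2507 × 0.0653 ≈ 0.01637; observed = 17/1500 ≈ 0.01133.
Coefficient of coincidence = 0.01133/0.01637 ≈ 0.69.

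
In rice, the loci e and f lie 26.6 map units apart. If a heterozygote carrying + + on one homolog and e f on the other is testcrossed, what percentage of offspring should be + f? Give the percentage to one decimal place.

13.3%

A map distance of 26.6 map units corresponds to a recombination frequency of 0.266.
The F1 is + + / e f, so + f is a recombinant gamete class with expected frequency r/2 = 0.266/2 = 0.1330.
That is 0.1330 = 13.3% of the progeny.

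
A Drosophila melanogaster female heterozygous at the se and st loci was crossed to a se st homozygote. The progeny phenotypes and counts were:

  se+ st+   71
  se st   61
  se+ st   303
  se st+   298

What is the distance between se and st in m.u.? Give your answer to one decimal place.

The two most frequent classes, se+ st (303) and se st+ (298), are the parental types, so the F1 was se+ st / se st+.
The recombinant classes are se+ st+ and se st: 71 + 61 = 132.
Recombination frequency = 132/733 = 0.1801 ≈ 18.0%, i.e. 18.0 m.u.

18.0 m.u.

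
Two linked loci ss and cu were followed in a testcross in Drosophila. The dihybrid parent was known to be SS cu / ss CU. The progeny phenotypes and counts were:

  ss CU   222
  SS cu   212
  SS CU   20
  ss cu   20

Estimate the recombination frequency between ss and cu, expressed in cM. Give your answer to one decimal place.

8.4 cM

The recombinant classes are SS CU and ss cu: 20 + 20 = 40.
Recombination frequency = 40/474 = 0.0844 ≈ 8.4%, i.e. 8.4 cM.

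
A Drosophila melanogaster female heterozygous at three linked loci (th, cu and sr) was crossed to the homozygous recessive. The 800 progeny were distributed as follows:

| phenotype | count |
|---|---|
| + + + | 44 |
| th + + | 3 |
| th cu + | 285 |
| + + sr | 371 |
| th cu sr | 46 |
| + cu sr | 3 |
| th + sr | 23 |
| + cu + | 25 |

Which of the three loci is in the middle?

cu

The two most frequent reciprocal classes, + + sr and th cu +, are the parental types, so the F1 was + + sr / th cu +.
The two rarest classes, + cu sr and th + +, are the double crossovers. Comparing them with the parentals, only the cu allele has switched, so cu is the middle locus and the order is th – cu – sr.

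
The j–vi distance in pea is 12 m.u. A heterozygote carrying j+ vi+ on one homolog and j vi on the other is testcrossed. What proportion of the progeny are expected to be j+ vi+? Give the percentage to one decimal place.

44.0%

A map distance of 12 m.u. corresponds to a recombination frequency of 0.120.
The F1 is j+ vi+ / j vi, so j+ vi+ is a parental gamete class with expected frequency (1 − r)/2 = 0.880/2 = 0.4400.
That is 0.4400 = 44.0% of the progeny.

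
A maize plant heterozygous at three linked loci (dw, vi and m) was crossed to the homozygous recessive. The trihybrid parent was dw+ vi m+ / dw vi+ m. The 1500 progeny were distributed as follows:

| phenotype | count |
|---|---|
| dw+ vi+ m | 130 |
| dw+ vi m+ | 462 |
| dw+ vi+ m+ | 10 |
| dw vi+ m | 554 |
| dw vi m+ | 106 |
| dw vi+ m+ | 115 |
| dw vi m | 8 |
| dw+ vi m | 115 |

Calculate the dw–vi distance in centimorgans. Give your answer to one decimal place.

16.9 centimorgans

The two rarest classes, dw+ vi+ m+ and dw vi m, are the double crossovers. Comparing them with the parentals, only the vi allele has switched, so vi is the middle locus and the order is dw – vi – m.
Crossovers in the dw–vi interval produce the single-crossover classes dw vi m+ and dw+ vi+ m (106 + 130 = 236) plus the double crossovers (18).
RF(dw–vi) = (236 + 18) / 1500 = 254/1500 = 0.1693 → 16.9 centimorgans.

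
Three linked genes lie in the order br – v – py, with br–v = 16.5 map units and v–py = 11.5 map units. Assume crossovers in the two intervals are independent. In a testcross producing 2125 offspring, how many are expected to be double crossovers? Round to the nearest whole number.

Map distances give recombination frequencies of 0.165 and 0.115 for the two intervals.
With no interference, expected double-crossover frequency = 0.165 × 0.115 = 0.01898.
Expected number = 0.01898 × 2125 = 40.32 ≈ 40.

40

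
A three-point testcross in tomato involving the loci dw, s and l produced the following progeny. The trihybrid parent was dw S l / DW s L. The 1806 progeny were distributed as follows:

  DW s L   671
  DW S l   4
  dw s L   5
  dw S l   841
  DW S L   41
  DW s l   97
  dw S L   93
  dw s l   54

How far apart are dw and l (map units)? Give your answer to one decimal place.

The two rarest classes, DW S l and dw s L, are the double crossovers. Comparing them with the parentals, only the dw allele has switched, so dw is the middle locus and the order is l – dw – s.
Crossovers in the l–dw interval produce the single-crossover classes dw S L and DW s l (93 + 97 = 190) plus the double crossovers (9).
RF(l–dw) = (190 + 9) / 1806 = 199/1806 = 0.1102 → 11.0 map units.

11.0 map units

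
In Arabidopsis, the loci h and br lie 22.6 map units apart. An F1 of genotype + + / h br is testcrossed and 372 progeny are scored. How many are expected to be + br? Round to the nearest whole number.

42

A map distance of 22.6 map units corresponds to a recombination frequency of 0.226.
The F1 is + + / h br, so + br is a recombinant gamete class with expected frequency r/2 = 0.226/2 = 0.1130.
Expected number = 0.1130 × 372 = 42.04 ≈ 42.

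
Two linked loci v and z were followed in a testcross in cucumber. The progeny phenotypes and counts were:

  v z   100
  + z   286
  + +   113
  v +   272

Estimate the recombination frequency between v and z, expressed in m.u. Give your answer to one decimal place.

The two most frequent classes, + z (286) and v + (272), are the parental types, so the F1 was + z / v +.
The recombinant classes are + + and v z: 113 + 100 = 213.
Recombination frequency = 213/771 = 0.2763 ≈ 27.6%, i.e. 27.6 m.u.

27.6 m.u.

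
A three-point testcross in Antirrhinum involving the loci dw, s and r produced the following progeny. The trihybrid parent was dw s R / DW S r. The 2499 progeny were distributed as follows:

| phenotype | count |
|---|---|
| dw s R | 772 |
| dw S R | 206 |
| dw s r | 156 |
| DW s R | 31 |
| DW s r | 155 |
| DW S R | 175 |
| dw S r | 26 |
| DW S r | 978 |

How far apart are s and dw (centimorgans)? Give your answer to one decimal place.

16.7 centimorgans

The two rarest classes, DW s R and dw S r, are the double crossovers. Comparing them with the parentals, only the dw allele has switched, so dw is the middle locus and the order is r – dw – s.
Crossovers in the dw–s interval produce the single-crossover classes dw S R and DW s r (206 + 155 = 361) plus the double crossovers (57).
RF(dw–s) = (361 + 57) / 2499 = 418/2499 = 0.1673 → 16.7 centimorgans.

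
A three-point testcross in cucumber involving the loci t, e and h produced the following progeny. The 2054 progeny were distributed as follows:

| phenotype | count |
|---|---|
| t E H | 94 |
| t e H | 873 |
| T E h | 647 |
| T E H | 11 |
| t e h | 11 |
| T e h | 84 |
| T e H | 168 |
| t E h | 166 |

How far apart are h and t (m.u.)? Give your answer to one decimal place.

17.3 m.u.

The two most frequent reciprocal classes, t e H and T E h, are the parental types, so the F1 was t e H / T E h.
The two rarest classes, t e h and T E H, are the double crossovers. Comparing them with the parentals, only the h allele has switched, so h is the middle locus and the order is t – h – e.
Crossovers in the t–h interval produce the single-crossover classes T e H and t E h (168 + 166 = 334) plus the double crossovers (22).
RF(t–h) = (334 + 22) / 2054 = 356/2054 = 0.1733 → 17.3 m.u.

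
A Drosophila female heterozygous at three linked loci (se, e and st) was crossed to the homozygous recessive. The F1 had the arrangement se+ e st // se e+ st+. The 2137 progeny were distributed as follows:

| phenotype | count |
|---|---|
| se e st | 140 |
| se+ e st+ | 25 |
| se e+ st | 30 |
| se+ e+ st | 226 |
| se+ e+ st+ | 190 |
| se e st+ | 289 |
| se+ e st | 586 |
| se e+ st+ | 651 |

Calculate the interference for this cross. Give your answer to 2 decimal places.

0.46

The two rarest classes, se+ e st+ and se e+ st, are the double crossovers. Comparing them with the parentals, only the st allele has switched, so st is the middle locus and the order is e – st – se.
e–st: (515 + 55)/2137 = 0.2667; st–se: (330 + 55)/2137 = 0.1802.
Expected DCO frequency = 0.2667 × 0.1802 ≈ 0.04806; observed = 55/2137 ≈ 0.02574.
Coefficient of coincidence = 0.02574/0.04806 ≈ 0.54; interference = 1 − 0.54 = 0.46.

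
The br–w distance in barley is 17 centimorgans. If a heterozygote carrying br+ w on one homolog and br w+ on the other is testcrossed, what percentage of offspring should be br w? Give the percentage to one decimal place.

8.5%

A map distance of 17 centimorgans corresponds to a recombination frequency of 0.170.
The F1 is br+ w / br w+, so br w is a recombinant gamete class with expected frequency r/2 = 0.170/2 = 0.0850.
That is 0.0850 = 8.5% of the progeny.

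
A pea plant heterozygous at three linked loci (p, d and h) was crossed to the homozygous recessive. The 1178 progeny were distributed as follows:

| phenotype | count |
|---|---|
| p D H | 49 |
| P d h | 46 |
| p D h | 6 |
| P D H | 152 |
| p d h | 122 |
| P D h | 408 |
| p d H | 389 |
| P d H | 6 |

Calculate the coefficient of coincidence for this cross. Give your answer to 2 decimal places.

The two most frequent reciprocal classes, P D h and p d H, are the parental types, so the F1 was P D h / p d H.
The two rarest classes, p D h and P d H, are the double crossovers. Comparing them with the parentals, only the p allele has switched, so p is the middle locus and the order is d – p – h.
d–p: (95 + 12)/1178 = 0.0908; p–h: (274 + 12)/1178 = 0.2428.
Expected DCO frequency = 0.0908 × 0.2428 ≈ 0.02205; observed = 12/1178 ≈ 0.01019.
Coefficient of coincidence = 0.01019/0.02205 ≈ 0.46.

0.46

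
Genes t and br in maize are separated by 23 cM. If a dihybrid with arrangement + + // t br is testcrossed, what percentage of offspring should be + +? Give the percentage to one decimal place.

A map distance of 23 cM corresponds to a recombination frequency of 0.230.
The F1 is + + / t br, so + + is a parental gamete class with expected frequency (1 − r)/2 = 0.770/2 = 0.3850.
That is 0.3850 = 38.5% of the progeny.

38.5%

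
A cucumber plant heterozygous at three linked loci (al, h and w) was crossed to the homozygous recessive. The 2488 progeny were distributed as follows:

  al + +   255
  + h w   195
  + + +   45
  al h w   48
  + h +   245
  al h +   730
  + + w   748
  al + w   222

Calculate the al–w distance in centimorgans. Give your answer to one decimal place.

22.5 centimorgans

The two most frequent reciprocal classes, al h + and + + w, are the parental types, so the F1 was al h + / + + w.
The two rarest classes, al h w and + + +, are the double crossovers. Comparing them with the parentals, only the w allele has switched, so w is the middle locus and the order is al – w – h.
Crossovers in the al–w interval produce the single-crossover classes + h + and al + w (245 + 222 = 467) plus the double crossovers (93).
RF(al–w) = (467 + 93) / 2488 = 560/2488 = 0.2251 → 22.5 centimorgans.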